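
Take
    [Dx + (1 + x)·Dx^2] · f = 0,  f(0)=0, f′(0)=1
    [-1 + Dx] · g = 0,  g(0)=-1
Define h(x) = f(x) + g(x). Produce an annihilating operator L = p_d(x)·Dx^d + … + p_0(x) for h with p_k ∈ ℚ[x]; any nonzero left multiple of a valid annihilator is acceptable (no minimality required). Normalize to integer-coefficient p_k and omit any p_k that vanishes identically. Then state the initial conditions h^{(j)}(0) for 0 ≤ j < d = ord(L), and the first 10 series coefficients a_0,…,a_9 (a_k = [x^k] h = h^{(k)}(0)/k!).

f: a_k = 0, 1, -1/2, 1/3, -1/4, 1/5, -1/6, 1/7, -1/8, 1/9, …
g: a_k = -1, -1, -1/2, -1/6, -1/24, -1/120, -1/720, -1/5040, -1/40320, -1/362880, …
Sum ⇒ L₀ = lclm(L_f,L_g) in ℚ(x)⟨Dx⟩.
L = (-3 - x)·Dx + (1 - 2·x - x^2)·Dx^2 + (2 + 3·x + x^2)·Dx^3  (order 3).
h: a_k = -1, 0, -1, 1/6, -7/24, 23/120, -121/720, 719/5040, -5041/40320, 40319/362880, …
ICs: h(0) = -1, h′(0) = 0, h′′(0) = -2.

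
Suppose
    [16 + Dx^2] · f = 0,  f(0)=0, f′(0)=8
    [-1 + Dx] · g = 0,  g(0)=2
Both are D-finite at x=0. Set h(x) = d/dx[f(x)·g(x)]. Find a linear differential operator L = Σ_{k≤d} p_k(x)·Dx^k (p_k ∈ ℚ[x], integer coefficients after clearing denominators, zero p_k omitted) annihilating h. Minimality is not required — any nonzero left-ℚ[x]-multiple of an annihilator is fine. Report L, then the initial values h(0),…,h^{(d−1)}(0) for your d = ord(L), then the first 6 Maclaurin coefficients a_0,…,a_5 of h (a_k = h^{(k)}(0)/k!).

L = 17 - 2·Dx + Dx^2  (order 2).
h: a_k = 16, 32, -104, -160, 202/3, 2444/15, …
ICs: h(0) = 16, h′(0) = 32.

f: a_k = 0, 8, 0, -64/3, 0, 256/15, …
g: a_k = 2, 2, 1, 1/3, 1/12, 1/60, …
Sym-product of L_f,L_g gives L₀ (≤ ord 2).
Derive L from L₀ (diff closure).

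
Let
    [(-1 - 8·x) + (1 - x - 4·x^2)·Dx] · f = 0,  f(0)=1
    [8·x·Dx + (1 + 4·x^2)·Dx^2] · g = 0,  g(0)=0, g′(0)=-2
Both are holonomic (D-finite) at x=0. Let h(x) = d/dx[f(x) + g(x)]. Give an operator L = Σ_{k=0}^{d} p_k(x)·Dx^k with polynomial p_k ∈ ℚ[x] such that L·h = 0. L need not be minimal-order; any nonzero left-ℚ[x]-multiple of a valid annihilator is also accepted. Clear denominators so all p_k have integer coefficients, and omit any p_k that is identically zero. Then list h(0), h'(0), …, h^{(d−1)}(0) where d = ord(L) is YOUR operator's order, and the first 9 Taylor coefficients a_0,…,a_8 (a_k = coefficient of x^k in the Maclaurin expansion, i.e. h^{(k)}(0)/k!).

L = (-40 + 160·x + 2272·x^2 + 4608·x^3 + 16896·x^4 + 6144·x^6) + (31 + 264·x + 364·x^2 + 2208·x^3 + 4160·x^4 + 12800·x^5 + 768·x^6 + 6144·x^7)·Dx + (-5 - 11·x - 80·x^2 + 116·x^3 + 80·x^4 + 704·x^5 + 1536·x^6 + 256·x^7 + 1024·x^8)·Dx^2  (order 2).
h: a_k = -1, 10, 35, 116, 293, 1086, 3215, 9320, 25849, …
ICs: h(0) = -1, h′(0) = 10.

f: a_k = 1, 1, 5, 9, 29, 65, 181, 441, 1165, …
g: a_k = 0, -2, 0, 8/3, 0, -32/5, 0, 128/7, 0, …
f+g: L₀ = lclm(L_f,L_g), ord ≤ 1+2.
h=h₀': d/dx-closure on L₀ ⇒ L.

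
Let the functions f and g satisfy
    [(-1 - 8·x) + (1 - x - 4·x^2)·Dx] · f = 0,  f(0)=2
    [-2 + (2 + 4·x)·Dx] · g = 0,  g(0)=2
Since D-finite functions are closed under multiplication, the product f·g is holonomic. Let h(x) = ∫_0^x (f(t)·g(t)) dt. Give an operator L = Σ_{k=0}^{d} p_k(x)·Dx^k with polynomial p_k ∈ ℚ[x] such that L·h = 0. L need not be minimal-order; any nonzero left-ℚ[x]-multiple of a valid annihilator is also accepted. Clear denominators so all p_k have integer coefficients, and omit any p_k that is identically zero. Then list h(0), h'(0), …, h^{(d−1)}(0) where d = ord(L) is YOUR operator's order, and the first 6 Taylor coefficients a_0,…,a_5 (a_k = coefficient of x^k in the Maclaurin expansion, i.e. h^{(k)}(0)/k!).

L = (2 + 9·x + 12·x^2)·Dx + (-1 - x + 6·x^2 + 8·x^3)·Dx^2  (order 2).
h: a_k = 0, 4, 4, 22/3, 14, 283/10, …
ICs: h(0) = 0, h′(0) = 4.

f: a_k = 2, 2, 10, 18, 58, 130, …
g: a_k = 2, 2, -1, 1, -5/4, 7/4, …
Sym-product of L_f,L_g gives L₀ (≤ ord 1).
h=∫₀ˣh₀: take L = L₀·Dx.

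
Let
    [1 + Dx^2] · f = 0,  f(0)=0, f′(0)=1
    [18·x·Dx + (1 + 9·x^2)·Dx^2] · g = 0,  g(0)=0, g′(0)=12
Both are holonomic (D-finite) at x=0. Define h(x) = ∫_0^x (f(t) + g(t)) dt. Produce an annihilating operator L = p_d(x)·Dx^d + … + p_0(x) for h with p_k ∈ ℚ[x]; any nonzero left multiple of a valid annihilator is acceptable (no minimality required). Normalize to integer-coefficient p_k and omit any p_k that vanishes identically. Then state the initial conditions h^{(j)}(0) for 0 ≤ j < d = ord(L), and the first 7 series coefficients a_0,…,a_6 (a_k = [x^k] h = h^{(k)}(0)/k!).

L = (-1926·x + 17820·x^3 + 1458·x^5)·Dx^2 + (-17 + 351·x^2 + 4617·x^4 + 729·x^6)·Dx^3 + (-1926·x + 17820·x^3 + 1458·x^5)·Dx^4 + (-17 + 351·x^2 + 4617·x^4 + 729·x^6)·Dx^5  (order 5).
h: a_k = 0, 0, 13/2, 0, -217/24, 0, 23329/720, …
ICs: h(0) = 0, h′(0) = 0, h′′(0) = 13, h′′′(0) = 0, h′′′′(0) = -217.

f: a_k = 0, 1, 0, -1/6, 0, 1/120, 0, …
g: a_k = 0, 12, 0, -36, 0, 972/5, 0, …
Sum ⇒ L₀ = lclm(L_f,L_g) in ℚ(x)⟨Dx⟩.
∫: right-multiply L₀ by Dx.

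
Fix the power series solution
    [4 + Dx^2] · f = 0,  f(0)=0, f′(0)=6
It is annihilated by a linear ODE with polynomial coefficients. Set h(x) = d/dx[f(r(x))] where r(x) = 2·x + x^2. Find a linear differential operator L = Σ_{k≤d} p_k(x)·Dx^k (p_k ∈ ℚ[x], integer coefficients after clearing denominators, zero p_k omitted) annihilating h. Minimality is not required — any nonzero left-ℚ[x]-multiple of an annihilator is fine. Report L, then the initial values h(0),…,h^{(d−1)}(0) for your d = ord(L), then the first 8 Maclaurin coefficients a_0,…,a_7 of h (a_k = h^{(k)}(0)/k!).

L = (19 + 64·x + 96·x^2 + 64·x^3 + 16·x^4) + (-3 - 3·x)·Dx + (1 + 2·x + x^2)·Dx^2  (order 2).
h: a_k = 12, 12, -96, -192, 8, 360, 5696/15, -256/15, …
ICs: h(0) = 12, h′(0) = 12.

f: a_k = 0, 6, 0, -4, 0, 4/5, 0, -8/105, …
L₀ from L_f via x↦r, Dx↦r'^{-1}Dx.
Differentiate: ansatz ord ≤ ord L₀ ⇒ L.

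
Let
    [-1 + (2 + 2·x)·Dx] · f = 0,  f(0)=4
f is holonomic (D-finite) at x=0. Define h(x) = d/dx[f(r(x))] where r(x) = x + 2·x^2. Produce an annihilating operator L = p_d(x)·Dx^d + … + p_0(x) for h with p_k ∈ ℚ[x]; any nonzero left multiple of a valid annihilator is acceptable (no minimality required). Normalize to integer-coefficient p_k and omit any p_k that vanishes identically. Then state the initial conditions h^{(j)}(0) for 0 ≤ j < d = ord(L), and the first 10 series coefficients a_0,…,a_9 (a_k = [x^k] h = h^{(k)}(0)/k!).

L = 7 + (-2 - 10·x - 12·x^2 - 16·x^3)·Dx  (order 1).
h: a_k = 2, 7, -21/4, -21/8, 595/64, -567/128, -5537/512, 17843/1024, 36099/16384, -1067395/32768, …
ICs: h(0) = 2.

f: a_k = 4, 2, -1/2, 1/4, -5/32, 7/64, -21/256, 33/512, -429/8192, 715/16384, …
h₀=f(r): pull back L_f along r ⇒ L₀.
h₀' ⇒ L via d/dx closure of L₀.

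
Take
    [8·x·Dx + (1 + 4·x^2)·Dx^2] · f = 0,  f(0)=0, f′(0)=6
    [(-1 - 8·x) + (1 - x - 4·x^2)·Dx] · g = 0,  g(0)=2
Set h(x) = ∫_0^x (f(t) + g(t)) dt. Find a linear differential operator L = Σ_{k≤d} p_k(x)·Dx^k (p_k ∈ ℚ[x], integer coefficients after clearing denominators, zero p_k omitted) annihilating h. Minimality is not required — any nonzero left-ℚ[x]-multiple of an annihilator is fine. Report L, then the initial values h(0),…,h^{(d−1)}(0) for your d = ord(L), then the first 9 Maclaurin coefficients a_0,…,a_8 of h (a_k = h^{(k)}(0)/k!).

L = (40 - 160·x - 2272·x^2 - 4608·x^3 - 16896·x^4 - 6144·x^6)·Dx^2 + (-31 - 264·x - 364·x^2 - 2208·x^3 - 4160·x^4 - 12800·x^5 - 768·x^6 - 6144·x^7)·Dx^3 + (5 + 11·x + 80·x^2 - 116·x^3 - 80·x^4 - 704·x^5 - 1536·x^6 - 256·x^7 - 1024·x^8)·Dx^4  (order 4).
h: a_k = 0, 2, 4, 10/3, 5/2, 58/5, 373/15, 362/7, 2895/28, …
ICs: h(0) = 0, h′(0) = 2, h′′(0) = 8, h′′′(0) = 20.

f: a_k = 0, 6, 0, -8, 0, 96/5, 0, -384/7, 0, …
g: a_k = 2, 2, 10, 18, 58, 130, 362, 882, 2330, …
Weyl lclm of L_f,L_g ⇒ L₀ (ord ≤ 3).
h=∫₀ˣh₀: take L = L₀·Dx.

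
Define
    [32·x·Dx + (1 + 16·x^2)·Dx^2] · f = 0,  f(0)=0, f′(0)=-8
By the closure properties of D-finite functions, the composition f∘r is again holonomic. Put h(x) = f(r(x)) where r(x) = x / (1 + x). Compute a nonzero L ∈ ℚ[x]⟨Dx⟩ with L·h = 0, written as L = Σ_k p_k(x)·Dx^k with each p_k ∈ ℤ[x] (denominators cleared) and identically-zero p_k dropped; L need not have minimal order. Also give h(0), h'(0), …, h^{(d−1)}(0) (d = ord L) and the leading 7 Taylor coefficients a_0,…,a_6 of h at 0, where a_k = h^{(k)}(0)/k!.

f: a_k = 0, -8, 0, 128/3, 0, -2048/5, 0, …
f∘r: x↦r, Dx↦Dx/r' in L_f ⇒ L₀.
L = (2 + 34·x)·Dx + (1 + 2·x + 17·x^2)·Dx^2  (order 2).
h: a_k = 0, -8, 8, 104/3, -120, -808/5, 4888/3, …
ICs: h(0) = 0, h′(0) = -8.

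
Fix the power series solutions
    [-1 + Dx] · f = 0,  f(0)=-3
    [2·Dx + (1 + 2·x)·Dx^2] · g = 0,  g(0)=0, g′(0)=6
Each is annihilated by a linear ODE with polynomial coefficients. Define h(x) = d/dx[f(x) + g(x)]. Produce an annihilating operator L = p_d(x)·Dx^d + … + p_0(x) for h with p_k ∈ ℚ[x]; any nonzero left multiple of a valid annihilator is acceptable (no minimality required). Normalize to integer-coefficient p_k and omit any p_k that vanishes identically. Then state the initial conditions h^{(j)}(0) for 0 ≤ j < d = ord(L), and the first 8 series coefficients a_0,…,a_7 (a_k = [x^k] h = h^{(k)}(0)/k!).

f: a_k = -3, -3, -3/2, -1/2, -1/8, -1/40, -1/240, -1/1680, …
g: a_k = 0, 6, -6, 8, -12, 96/5, -32, 384/7, …
Sum ⇒ L₀ = lclm(L_f,L_g) in ℚ(x)⟨Dx⟩.
h₀' ⇒ L via d/dx closure of L₀.
L = (-10 - 4·x) + (7 - 4·x - 4·x^2)·Dx + (3 + 8·x + 4·x^2)·Dx^2  (order 2).
h: a_k = 3, -15, 45/2, -97/2, 767/8, -7681/40, 92159/240, -1290241/1680, …
ICs: h(0) = 3, h′(0) = -15.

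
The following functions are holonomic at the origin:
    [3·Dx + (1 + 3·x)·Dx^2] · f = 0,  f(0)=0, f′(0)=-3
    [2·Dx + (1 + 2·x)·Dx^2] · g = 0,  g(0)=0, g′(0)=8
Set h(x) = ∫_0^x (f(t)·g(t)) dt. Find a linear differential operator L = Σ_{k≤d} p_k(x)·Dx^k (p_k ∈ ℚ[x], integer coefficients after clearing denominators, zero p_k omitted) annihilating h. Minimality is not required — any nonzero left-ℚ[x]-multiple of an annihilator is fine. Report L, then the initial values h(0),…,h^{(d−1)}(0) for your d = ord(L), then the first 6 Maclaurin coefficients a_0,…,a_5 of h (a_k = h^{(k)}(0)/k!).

L = (156 + 720·x + 864·x^2)·Dx^2 + (310 + 2244·x + 5400·x^2 + 4320·x^3)·Dx^3 + (88 + 860·x + 3132·x^2 + 5040·x^3 + 3024·x^4)·Dx^4 + (5 + 62·x + 305·x^2 + 744·x^3 + 900·x^4 + 432·x^5)·Dx^5  (order 5).
h: a_k = 0, 0, 0, -8, 15, -28, …
ICs: h(0) = 0, h′(0) = 0, h′′(0) = 0, h′′′(0) = -48, h′′′′(0) = 360.

f: a_k = 0, -3, 9/2, -9, 81/4, -243/5, …
g: a_k = 0, 8, -8, 32/3, -16, 128/5, …
f·g: L₀ = L_f ⊗_s L_g, ord ≤ 2·2.
h=∫h₀ ⇒ L = L₀·Dx.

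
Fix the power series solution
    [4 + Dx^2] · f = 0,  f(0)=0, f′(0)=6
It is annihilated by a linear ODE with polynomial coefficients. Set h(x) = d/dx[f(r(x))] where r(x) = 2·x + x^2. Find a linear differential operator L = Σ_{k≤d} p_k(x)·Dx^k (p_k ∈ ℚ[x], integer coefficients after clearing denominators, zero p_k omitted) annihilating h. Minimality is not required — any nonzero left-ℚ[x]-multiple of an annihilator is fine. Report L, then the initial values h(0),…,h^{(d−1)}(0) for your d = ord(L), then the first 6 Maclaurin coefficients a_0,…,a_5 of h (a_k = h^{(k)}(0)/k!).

f: a_k = 0, 6, 0, -4, 0, 4/5, …
Change of var in L_f (x↦r) gives L₀.
Derive L from L₀ (diff closure).
L = (19 + 64·x + 96·x^2 + 64·x^3 + 16·x^4) + (-3 - 3·x)·Dx + (1 + 2·x + x^2)·Dx^2  (order 2).
h: a_k = 12, 12, -96, -192, 8, 360, …
ICs: h(0) = 12, h′(0) = 12.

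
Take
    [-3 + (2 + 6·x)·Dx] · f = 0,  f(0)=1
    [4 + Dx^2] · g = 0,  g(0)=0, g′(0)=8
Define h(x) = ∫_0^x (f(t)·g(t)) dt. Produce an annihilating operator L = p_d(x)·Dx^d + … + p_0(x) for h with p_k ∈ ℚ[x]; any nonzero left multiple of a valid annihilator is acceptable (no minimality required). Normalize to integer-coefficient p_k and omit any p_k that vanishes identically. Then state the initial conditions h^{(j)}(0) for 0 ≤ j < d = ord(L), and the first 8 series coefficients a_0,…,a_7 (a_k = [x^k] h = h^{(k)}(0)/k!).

f: a_k = 1, 3/2, -9/8, 27/16, -405/128, 1701/256, -15309/1024, 72171/2048, …
g: a_k = 0, 8, 0, -16/3, 0, 16/15, 0, -32/315, …
h₀=f·g: eliminate ⇒ L₀, order ≤ 1·2.
h=∫h₀ ⇒ L = L₀·Dx.
L = (43 + 96·x + 144·x^2)·Dx + (-12 - 36·x)·Dx^2 + (4 + 24·x + 36·x^2)·Dx^3  (order 3).
h: a_k = 0, 0, 4, 4, -43/12, 11/10, -4379/1440, 7321/1120, …
ICs: h(0) = 0, h′(0) = 0, h′′(0) = 8.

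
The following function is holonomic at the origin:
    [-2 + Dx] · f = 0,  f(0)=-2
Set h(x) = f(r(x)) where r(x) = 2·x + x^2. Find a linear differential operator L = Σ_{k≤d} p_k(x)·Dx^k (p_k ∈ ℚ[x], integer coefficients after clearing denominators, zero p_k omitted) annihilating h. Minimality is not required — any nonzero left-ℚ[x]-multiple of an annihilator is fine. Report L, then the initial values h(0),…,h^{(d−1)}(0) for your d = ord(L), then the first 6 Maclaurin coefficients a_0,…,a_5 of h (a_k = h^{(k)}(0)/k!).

L = (-4 - 4·x) + Dx  (order 1).
h: a_k = -2, -8, -20, -112/3, -172/3, -1136/15, …
ICs: h(0) = -2.

f: a_k = -2, -4, -4, -8/3, -4/3, -8/15, …
Substitute x→r, Dx→(1/r')Dx; clear ⇒ L₀.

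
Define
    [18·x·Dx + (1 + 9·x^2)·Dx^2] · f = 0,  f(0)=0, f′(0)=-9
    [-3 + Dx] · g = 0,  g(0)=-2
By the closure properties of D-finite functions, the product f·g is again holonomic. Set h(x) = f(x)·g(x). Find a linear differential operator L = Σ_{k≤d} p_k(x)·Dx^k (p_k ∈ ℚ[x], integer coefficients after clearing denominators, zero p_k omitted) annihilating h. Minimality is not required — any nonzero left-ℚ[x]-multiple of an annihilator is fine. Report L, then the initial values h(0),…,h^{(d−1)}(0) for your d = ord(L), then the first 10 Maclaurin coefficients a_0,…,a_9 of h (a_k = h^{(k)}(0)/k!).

L = (9 - 54·x + 81·x^2) + (-6 + 18·x - 54·x^2)·Dx + (1 + 9·x^2)·Dx^2  (order 2).
h: a_k = 0, 18, 54, 27, -81, 2187/20, 2673/4, -203391/280, -247131/56, 2517237/448, …
ICs: h(0) = 0, h′(0) = 18.

f: a_k = 0, -9, 0, 27, 0, -729/5, 0, 6561/7, 0, -6561, …
g: a_k = -2, -6, -9, -9, -27/4, -81/20, -81/40, -243/280, -729/2240, -243/2240, …
h₀=f·g: eliminate ⇒ L₀, order ≤ 2·1.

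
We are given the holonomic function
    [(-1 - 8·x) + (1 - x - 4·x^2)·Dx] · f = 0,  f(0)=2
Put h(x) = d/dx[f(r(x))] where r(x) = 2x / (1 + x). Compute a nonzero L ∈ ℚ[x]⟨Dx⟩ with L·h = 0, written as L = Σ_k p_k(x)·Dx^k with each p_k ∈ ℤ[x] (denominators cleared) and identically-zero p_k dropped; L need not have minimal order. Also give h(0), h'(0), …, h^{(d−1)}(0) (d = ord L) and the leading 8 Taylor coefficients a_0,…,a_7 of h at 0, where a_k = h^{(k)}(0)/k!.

L = (18 + 102·x + 918·x^2 + 578·x^3) + (-1 - 18·x + 306·x^3 + 289·x^4)·Dx  (order 1).
h: a_k = 4, 72, 204, 2448, 5780, 62424, 137564, 1414944, …
ICs: h(0) = 4.

f: a_k = 2, 2, 10, 18, 58, 130, 362, 882, …
f∘r: x↦r, Dx↦Dx/r' in L_f ⇒ L₀.
h₀' ⇒ L via d/dx closure of L₀.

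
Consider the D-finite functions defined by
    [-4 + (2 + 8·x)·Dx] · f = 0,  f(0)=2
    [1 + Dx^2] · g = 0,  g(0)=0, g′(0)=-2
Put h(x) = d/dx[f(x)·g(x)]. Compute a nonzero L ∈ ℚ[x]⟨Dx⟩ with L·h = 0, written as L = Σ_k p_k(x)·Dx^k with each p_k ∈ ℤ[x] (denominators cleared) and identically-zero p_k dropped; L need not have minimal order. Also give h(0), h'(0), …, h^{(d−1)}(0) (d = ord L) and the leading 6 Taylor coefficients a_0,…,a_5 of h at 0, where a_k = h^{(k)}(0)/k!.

L = (-7 + 336·x + 736·x^2 + 256·x^3 + 256·x^4) + (44 + 144·x - 192·x^2 - 256·x^3)·Dx + (13 + 112·x + 288·x^2 + 256·x^3 + 256·x^4)·Dx^2  (order 2).
h: a_k = -4, -16, 26, -176/3, 1159/6, -3282/5, …
ICs: h(0) = -4, h′(0) = -16.

f: a_k = 2, 4, -4, 8, -20, 56, …
g: a_k = 0, -2, 0, 1/3, 0, -1/60, …
h₀=f·g: eliminate ⇒ L₀, order ≤ 1·2.
Derive L from L₀ (diff closure).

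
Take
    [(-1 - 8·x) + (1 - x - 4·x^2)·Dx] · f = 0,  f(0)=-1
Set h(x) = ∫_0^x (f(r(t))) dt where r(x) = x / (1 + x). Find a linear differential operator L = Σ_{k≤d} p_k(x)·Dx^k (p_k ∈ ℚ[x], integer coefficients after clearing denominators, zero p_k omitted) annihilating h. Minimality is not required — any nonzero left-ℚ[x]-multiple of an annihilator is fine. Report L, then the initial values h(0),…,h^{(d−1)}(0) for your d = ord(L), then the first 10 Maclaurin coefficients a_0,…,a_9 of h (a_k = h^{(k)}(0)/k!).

L = (1 + 9·x)·Dx + (-1 - 2·x + 3·x^2 + 4·x^3)·Dx^2  (order 2).
h: a_k = 0, -1, -1/2, -4/3, 0, -16/5, 8/3, -80/7, 18, -464/9, …
ICs: h(0) = 0, h′(0) = -1.

f: a_k = -1, -1, -5, -9, -29, -65, -181, -441, -1165, -2929, …
f∘r: x↦r, Dx↦Dx/r' in L_f ⇒ L₀.
h=∫₀ˣh₀: take L = L₀·Dx.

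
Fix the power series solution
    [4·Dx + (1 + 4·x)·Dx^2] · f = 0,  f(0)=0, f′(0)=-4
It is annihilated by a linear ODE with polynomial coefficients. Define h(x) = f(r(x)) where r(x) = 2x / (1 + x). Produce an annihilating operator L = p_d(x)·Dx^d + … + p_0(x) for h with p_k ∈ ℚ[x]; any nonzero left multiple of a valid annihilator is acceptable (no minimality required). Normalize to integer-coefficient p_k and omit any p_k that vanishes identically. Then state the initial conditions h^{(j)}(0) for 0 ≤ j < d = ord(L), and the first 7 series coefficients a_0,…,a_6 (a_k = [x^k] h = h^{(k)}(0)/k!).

f: a_k = 0, -4, 8, -64/3, 64, -1024/5, 2048/3, …
h₀=f(r): pull back L_f along r ⇒ L₀.
L = (10 + 18·x)·Dx + (1 + 10·x + 9·x^2)·Dx^2  (order 2).
h: a_k = 0, -8, 40, -728/3, 1640, -59048/5, 265720/3, …
ICs: h(0) = 0, h′(0) = -8.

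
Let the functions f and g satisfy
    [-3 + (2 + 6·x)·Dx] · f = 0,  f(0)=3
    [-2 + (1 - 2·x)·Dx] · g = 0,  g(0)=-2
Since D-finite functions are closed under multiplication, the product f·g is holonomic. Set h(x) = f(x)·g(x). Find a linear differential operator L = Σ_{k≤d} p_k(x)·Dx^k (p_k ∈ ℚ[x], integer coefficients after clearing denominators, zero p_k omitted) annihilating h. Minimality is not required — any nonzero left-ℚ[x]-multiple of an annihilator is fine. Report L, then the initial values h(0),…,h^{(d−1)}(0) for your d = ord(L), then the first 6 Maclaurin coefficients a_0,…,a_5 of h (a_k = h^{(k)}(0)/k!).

f: a_k = 3, 9/2, -27/8, 81/16, -1215/128, 5103/256, …
g: a_k = -2, -4, -8, -16, -32, -64, …
L₀ := L_f ⊗_s L_g (sym. prod.), ord ≤ 1.
L = (7 + 6·x) + (-2 - 2·x + 12·x^2)·Dx  (order 1).
h: a_k = -6, -21, -141/4, -645/8, -9105/64, -41523/128, …
ICs: h(0) = -6.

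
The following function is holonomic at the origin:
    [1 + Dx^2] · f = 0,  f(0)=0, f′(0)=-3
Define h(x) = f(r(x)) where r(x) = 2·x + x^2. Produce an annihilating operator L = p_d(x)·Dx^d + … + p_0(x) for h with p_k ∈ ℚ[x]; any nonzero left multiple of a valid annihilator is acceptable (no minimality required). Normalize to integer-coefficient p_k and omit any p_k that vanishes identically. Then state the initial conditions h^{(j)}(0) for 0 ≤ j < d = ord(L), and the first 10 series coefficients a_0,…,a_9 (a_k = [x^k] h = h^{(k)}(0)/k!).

L = (4 + 12·x + 12·x^2 + 4·x^3) - Dx + (1 + x)·Dx^2  (order 2).
h: a_k = 0, -6, -3, 4, 6, 11/5, -3/2, -202/105, -11/15, 551/3780, …
ICs: h(0) = 0, h′(0) = -6.

f: a_k = 0, -3, 0, 1/2, 0, -1/40, 0, 1/1680, 0, -1/120960, …
Change of var in L_f (x↦r) gives L₀.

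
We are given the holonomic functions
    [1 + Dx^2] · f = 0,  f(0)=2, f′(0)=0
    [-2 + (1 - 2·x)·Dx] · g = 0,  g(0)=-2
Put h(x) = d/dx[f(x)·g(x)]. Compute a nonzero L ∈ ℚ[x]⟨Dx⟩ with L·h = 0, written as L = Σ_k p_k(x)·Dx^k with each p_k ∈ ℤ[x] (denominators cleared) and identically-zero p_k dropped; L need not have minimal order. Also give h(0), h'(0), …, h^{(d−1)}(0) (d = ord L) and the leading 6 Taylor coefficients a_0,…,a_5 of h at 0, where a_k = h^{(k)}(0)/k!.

f: a_k = 2, 0, -1, 0, 1/12, 0, …
g: a_k = -2, -4, -8, -16, -32, -64, …
h₀=f·g: eliminate ⇒ L₀, order ≤ 2·1.
Differentiate: ansatz ord ≤ ord L₀ ⇒ L.
L = (-7 - 4·x + 4·x^2) + (-4 + 8·x)·Dx + (1 - 4·x + 4·x^2)·Dx^2  (order 2).
h: a_k = -8, -28, -84, -674/3, -1685/3, -40439/30, …
ICs: h(0) = -8, h′(0) = -28.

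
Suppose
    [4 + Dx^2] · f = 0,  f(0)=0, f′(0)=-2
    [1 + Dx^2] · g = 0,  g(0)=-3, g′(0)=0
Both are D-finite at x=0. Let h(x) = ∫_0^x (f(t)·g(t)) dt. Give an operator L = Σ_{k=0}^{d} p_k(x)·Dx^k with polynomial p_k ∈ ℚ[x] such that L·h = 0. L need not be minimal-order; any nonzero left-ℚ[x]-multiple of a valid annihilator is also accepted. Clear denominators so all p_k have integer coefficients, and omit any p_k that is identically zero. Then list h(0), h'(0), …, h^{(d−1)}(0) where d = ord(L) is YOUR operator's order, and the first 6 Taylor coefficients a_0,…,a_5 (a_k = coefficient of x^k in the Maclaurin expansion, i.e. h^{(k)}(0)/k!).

f: a_k = 0, -2, 0, 4/3, 0, -4/15, …
g: a_k = -3, 0, 3/2, 0, -1/8, 0, …
L₀ := L_f ⊗_s L_g (sym. prod.), ord ≤ 4.
Integrate: L := L₀·Dx.
L = 9·Dx + 10·Dx^3 + Dx^5  (order 5).
h: a_k = 0, 0, 3, 0, -7/4, 0, …
ICs: h(0) = 0, h′(0) = 0, h′′(0) = 6, h′′′(0) = 0, h′′′′(0) = -42.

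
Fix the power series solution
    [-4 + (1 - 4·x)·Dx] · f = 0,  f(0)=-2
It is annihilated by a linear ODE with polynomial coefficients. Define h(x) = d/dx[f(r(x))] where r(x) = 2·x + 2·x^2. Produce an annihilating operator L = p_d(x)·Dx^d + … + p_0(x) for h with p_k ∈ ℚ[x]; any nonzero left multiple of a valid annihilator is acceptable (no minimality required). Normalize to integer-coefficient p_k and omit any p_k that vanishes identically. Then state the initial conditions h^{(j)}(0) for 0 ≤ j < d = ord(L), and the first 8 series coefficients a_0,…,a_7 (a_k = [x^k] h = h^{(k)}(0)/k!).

L = (18 + 48·x + 48·x^2) + (-1 + 6·x + 24·x^2 + 16·x^3)·Dx  (order 1).
h: a_k = -16, -288, -3840, -45568, -506880, -5412864, -56197120, -571539456, …
ICs: h(0) = -16.

f: a_k = -2, -8, -32, -128, -512, -2048, -8192, -32768, …
Change of var in L_f (x↦r) gives L₀.
Differentiate: ansatz ord ≤ ord L₀ ⇒ L.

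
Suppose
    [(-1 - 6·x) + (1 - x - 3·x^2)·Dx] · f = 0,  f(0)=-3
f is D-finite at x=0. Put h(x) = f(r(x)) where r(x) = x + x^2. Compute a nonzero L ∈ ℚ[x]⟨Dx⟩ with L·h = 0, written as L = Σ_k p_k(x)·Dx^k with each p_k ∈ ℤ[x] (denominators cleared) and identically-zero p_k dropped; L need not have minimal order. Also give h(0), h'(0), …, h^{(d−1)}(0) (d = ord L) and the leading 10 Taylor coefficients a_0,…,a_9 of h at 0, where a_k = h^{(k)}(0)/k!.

f: a_k = -3, -3, -12, -21, -57, -120, -291, -651, -1524, -3477, …
Change of var in L_f (x↦r) gives L₀.
L = (1 + 8·x + 18·x^2 + 12·x^3) + (-1 + x + 4·x^2 + 6·x^3 + 3·x^4)·Dx  (order 1).
h: a_k = -3, -3, -15, -45, -132, -411, -1254, -3825, -11703, -35760, …
ICs: h(0) = -3.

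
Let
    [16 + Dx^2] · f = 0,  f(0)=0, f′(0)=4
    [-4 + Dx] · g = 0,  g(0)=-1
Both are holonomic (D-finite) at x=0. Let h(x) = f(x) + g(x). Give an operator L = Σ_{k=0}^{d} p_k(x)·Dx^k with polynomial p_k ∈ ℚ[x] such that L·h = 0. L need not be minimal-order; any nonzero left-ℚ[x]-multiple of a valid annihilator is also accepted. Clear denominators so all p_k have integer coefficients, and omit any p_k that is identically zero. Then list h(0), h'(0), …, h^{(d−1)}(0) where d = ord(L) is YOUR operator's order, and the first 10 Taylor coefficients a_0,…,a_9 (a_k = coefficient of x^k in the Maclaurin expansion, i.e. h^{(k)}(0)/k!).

f: a_k = 0, 4, 0, -32/3, 0, 128/15, 0, -1024/315, 0, 2048/2835, …
g: a_k = -1, -4, -8, -32/3, -32/3, -128/15, -256/45, -1024/315, -512/315, -2048/2835, …
L₀ := lclm(L_f,L_g); ord L₀ ≤ 2+1.
L = -64 + 16·Dx - 4·Dx^2 + Dx^3  (order 3).
h: a_k = -1, 0, -8, -64/3, -32/3, 0, -256/45, -2048/315, -512/315, 0, …
ICs: h(0) = -1, h′(0) = 0, h′′(0) = -16.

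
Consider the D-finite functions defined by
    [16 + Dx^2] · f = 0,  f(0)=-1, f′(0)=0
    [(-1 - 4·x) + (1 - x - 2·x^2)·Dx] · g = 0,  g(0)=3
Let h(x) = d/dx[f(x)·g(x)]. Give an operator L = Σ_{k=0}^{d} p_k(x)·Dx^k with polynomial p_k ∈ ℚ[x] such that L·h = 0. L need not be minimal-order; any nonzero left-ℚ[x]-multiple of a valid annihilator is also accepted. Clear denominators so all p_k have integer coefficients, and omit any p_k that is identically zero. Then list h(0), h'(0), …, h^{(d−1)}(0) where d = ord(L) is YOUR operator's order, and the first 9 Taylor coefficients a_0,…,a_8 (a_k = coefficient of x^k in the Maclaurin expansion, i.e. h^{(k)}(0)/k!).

f: a_k = -1, 0, 8, 0, -32/3, 0, 256/45, 0, -512/315, …
g: a_k = 3, 3, 9, 15, 33, 63, 129, 255, 513, …
Product ⇒ symmetric product L₀, ord ≤ 2.
Derive L from L₀ (diff closure).
L = (4 - 128·x - 192·x^2 + 256·x^3 + 256·x^4) + (-5 - 12·x + 48·x^2 + 64·x^3)·Dx + (3 - 7·x - 10·x^2 + 16·x^3 + 16·x^4)·Dx^2  (order 2).
h: a_k = -3, 30, 27, 28, 125, 1682/5, 11137/15, 179192/105, 134019/35, …
ICs: h(0) = -3, h′(0) = 30.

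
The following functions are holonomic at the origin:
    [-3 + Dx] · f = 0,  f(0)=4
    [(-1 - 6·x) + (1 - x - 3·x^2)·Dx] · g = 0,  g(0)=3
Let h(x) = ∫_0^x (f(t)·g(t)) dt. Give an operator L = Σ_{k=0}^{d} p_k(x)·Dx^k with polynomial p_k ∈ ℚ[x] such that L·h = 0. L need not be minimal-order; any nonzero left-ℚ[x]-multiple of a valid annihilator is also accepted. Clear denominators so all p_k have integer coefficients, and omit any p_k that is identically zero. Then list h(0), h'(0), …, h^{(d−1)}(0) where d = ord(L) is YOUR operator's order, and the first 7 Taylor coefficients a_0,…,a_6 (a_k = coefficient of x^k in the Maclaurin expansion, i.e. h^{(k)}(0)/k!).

f: a_k = 4, 12, 18, 18, 27/2, 81/10, 81/20, …
g: a_k = 3, 3, 12, 21, 57, 120, 291, …
Sym-product of L_f,L_g gives L₀ (≤ ord 1).
Integrate: L := L₀·Dx.
L = (4 + 3·x - 9·x^2)·Dx + (-1 + x + 3·x^2)·Dx^2  (order 2).
h: a_k = 0, 12, 24, 46, 84, 1581/10, 1519/5, …
ICs: h(0) = 0, h′(0) = 12.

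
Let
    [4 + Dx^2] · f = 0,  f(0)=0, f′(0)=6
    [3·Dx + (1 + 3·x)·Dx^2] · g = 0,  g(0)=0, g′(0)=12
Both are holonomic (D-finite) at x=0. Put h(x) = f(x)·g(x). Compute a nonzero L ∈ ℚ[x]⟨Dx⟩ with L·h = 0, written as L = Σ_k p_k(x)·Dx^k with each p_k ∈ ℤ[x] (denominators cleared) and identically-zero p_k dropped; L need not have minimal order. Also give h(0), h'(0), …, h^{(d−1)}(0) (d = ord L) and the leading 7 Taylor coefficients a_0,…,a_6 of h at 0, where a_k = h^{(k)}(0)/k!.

f: a_k = 0, 6, 0, -4, 0, 4/5, 0, …
g: a_k = 0, 12, -18, 36, -81, 972/5, -486, …
L₀ := L_f ⊗_s L_g (sym. prod.), ord ≤ 4.
L = (-1112 - 1248·x + 7344·x^2 + 27648·x^3 + 20736·x^4) + (-48 + 2160·x + 10368·x^2 + 10368·x^3)·Dx + (-250 + 240·x + 4968·x^2 + 13824·x^3 + 10368·x^4)·Dx^2 + (-12 + 540·x + 2592·x^2 + 2592·x^3)·Dx^3 + (7 + 138·x + 783·x^2 + 1728·x^3 + 1296·x^4)·Dx^4  (order 4).
h: a_k = 0, 0, 72, -108, 168, -414, 1032, …
ICs: h(0) = 0, h′(0) = 0, h′′(0) = 144, h′′′(0) = -648.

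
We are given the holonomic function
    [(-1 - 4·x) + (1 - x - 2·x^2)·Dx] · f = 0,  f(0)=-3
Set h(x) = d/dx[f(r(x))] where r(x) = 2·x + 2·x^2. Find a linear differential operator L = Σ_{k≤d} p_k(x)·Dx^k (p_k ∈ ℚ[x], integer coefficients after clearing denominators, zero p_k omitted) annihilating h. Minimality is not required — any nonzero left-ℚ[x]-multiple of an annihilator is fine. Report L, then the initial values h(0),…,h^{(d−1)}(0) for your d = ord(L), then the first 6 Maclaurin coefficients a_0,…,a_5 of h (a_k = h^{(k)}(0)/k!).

f: a_k = -3, -3, -9, -15, -33, -63, …
h₀=f(r): pull back L_f along r ⇒ L₀.
Derive L from L₀ (diff closure).
L = (14 + 108·x + 444·x^2 + 1312·x^3 + 2256·x^4 + 1920·x^5 + 640·x^6) + (-1 - 8·x + 6·x^2 + 148·x^3 + 440·x^4 + 624·x^5 + 448·x^6 + 128·x^7)·Dx  (order 1).
h: a_k = -6, -84, -576, -3696, -22440, -129744, …
ICs: h(0) = -6.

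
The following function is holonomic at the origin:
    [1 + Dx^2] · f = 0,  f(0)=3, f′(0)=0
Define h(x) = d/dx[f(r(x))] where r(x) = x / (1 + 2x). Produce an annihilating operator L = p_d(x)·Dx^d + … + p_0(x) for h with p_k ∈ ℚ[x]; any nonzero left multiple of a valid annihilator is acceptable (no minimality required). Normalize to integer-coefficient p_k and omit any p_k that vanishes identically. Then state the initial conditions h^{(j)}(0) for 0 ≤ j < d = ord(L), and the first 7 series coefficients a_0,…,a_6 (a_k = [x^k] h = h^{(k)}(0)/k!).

f: a_k = 3, 0, -3/2, 0, 1/8, 0, -1/240, …
Substitute x→r, Dx→(1/r')Dx; clear ⇒ L₀.
Derive L from L₀ (diff closure).
L = (25 + 96·x + 96·x^2) + (12 + 72·x + 144·x^2 + 96·x^3)·Dx + (1 + 8·x + 24·x^2 + 32·x^3 + 16·x^4)·Dx^2  (order 2).
h: a_k = 0, -3, 18, -143/2, 235, -27601/40, 37527/20, …
ICs: h(0) = 0, h′(0) = -3.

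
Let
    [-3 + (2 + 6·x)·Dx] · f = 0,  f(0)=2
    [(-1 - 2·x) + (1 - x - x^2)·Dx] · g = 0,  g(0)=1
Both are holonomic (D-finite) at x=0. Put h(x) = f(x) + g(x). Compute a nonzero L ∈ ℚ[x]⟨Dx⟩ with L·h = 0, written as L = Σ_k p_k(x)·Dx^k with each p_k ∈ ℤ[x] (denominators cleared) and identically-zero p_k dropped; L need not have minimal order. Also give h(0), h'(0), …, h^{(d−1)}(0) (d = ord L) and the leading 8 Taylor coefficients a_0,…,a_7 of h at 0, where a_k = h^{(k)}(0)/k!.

f: a_k = 2, 3, -9/4, 27/8, -405/64, 1701/128, -15309/512, 72171/1024, …
g: a_k = 1, 1, 2, 3, 5, 8, 13, 21, …
Sum ⇒ L₀ = lclm(L_f,L_g) in ℚ(x)⟨Dx⟩.
L = (33 + 117·x + 117·x^2 + 90·x^3) + (-25 - 102·x - 303·x^2 - 378·x^3 - 225·x^4)·Dx + (-2 + 22·x + 90·x^2 - 38·x^3 - 198·x^4 - 90·x^5)·Dx^2  (order 2).
h: a_k = 3, 4, -1/4, 51/8, -85/64, 2725/128, -8653/512, 93675/1024, …
ICs: h(0) = 3, h′(0) = 4.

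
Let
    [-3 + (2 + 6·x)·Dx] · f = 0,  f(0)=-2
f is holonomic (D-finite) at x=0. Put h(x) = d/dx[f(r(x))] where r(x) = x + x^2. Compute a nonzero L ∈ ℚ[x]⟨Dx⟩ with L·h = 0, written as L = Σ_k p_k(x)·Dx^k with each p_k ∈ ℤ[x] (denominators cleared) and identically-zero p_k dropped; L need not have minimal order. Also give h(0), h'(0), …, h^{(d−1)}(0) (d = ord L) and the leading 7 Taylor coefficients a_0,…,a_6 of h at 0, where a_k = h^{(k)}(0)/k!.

L = 1 + (-2 - 10·x - 18·x^2 - 12·x^3)·Dx  (order 1).
h: a_k = -3, -3/2, 27/8, -99/16, 1215/128, -2997/256, 9639/1024, …
ICs: h(0) = -3.

f: a_k = -2, -3, 9/4, -27/8, 405/64, -1701/128, 15309/512, …
L₀ from L_f via x↦r, Dx↦r'^{-1}Dx.
h=h₀': d/dx-closure on L₀ ⇒ L.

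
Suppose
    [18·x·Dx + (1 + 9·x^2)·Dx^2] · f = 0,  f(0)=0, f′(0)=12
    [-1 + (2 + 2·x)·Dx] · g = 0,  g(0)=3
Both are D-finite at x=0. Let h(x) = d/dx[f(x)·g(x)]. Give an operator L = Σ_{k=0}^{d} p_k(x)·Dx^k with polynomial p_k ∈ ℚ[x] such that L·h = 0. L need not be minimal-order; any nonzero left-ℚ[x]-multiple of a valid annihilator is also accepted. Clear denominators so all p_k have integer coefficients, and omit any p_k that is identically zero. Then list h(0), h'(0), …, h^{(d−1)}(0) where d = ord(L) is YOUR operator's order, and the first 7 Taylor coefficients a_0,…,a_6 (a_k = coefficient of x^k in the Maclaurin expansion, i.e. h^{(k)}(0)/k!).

L = (23 + 120·x - 570·x^2 - 648·x^3 - 81·x^4) + (52 + 220·x - 936·x^2 - 3048·x^3 - 2268·x^4 - 324·x^5)·Dx + (4 - 40·x - 68·x^2 - 432·x^3 - 948·x^4 - 648·x^5 - 108·x^6)·Dx^2  (order 2).
h: a_k = 36, 36, -675/2, -207, 95247/32, 274401/160, -34214319/1280, …
ICs: h(0) = 36, h′(0) = 36.

f: a_k = 0, 12, 0, -36, 0, 972/5, 0, …
g: a_k = 3, 3/2, -3/8, 3/16, -15/128, 21/256, -63/1024, …
f·g: L₀ = L_f ⊗_s L_g, ord ≤ 2·1.
h₀' ⇒ L via d/dx closure of L₀.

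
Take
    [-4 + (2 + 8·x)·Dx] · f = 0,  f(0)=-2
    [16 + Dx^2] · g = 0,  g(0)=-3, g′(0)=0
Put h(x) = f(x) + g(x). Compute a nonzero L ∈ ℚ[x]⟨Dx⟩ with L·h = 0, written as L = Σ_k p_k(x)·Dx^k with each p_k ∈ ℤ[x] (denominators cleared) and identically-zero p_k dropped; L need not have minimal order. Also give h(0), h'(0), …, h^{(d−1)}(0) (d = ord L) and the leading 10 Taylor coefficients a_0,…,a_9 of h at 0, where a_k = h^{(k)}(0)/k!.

L = (-224 - 1024·x - 2048·x^2) + (48 + 704·x + 3072·x^2 + 4096·x^3)·Dx + (-14 - 64·x - 128·x^2)·Dx^2 + (3 + 44·x + 192·x^2 + 256·x^3)·Dx^3  (order 3).
h: a_k = -5, -4, 28, -8, -12, -56, 2776/15, -528, 179668/105, -5720, …
ICs: h(0) = -5, h′(0) = -4, h′′(0) = 56.

f: a_k = -2, -4, 4, -8, 20, -56, 168, -528, 1716, -5720, …
g: a_k = -3, 0, 24, 0, -32, 0, 256/15, 0, -512/105, 0, …
h₀=f+g: left-lcm gives L₀, ord ≤ 3.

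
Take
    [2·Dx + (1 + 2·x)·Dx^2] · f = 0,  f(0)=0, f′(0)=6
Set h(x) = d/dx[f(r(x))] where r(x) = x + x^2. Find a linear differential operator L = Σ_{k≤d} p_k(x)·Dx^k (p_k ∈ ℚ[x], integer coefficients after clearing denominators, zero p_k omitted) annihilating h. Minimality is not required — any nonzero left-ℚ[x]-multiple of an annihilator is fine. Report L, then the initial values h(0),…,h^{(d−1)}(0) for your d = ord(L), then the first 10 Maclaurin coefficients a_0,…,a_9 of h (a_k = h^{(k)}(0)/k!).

f: a_k = 0, 6, -6, 8, -12, 96/5, -32, 384/7, -96, 512/3, …
Substitute x→r, Dx→(1/r')Dx; clear ⇒ L₀.
Differentiate: ansatz ord ≤ ord L₀ ⇒ L.
L = (4·x + 4·x^2) + (1 + 4·x + 6·x^2 + 4·x^3)·Dx  (order 1).
h: a_k = 6, 0, -12, 24, -24, 0, 48, -96, 96, 0, …
ICs: h(0) = 6.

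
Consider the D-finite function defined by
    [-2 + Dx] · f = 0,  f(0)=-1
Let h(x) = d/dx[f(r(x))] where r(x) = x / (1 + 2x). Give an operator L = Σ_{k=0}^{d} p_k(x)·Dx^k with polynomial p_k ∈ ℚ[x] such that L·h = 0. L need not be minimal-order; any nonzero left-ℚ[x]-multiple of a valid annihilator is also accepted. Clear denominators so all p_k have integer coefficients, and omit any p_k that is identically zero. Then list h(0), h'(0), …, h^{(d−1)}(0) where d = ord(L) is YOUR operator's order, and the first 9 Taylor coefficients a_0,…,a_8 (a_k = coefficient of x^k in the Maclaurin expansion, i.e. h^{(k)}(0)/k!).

f: a_k = -1, -2, -2, -4/3, -2/3, -4/15, -4/45, -8/315, -2/315, …
L₀ from L_f via x↦r, Dx↦r'^{-1}Dx.
h₀' ⇒ L via d/dx closure of L₀.
L = (-2 - 8·x) + (-1 - 4·x - 4·x^2)·Dx  (order 1).
h: a_k = -2, 4, -4, -8/3, 76/3, -1208/15, 8728/45, -125456/315, 226076/315, …
ICs: h(0) = -2.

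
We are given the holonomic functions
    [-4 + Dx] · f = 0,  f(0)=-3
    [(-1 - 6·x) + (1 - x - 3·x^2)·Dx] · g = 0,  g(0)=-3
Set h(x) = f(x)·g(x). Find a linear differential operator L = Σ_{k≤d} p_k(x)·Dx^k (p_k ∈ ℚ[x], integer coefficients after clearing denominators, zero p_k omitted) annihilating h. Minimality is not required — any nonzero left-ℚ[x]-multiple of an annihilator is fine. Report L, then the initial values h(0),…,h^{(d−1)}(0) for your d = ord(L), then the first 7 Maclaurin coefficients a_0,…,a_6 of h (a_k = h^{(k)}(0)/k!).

L = (5 + 2·x - 12·x^2) + (-1 + x + 3·x^2)·Dx  (order 1).
h: a_k = 9, 45, 144, 375, 903, 10524/5, 4865, …
ICs: h(0) = 9.

f: a_k = -3, -12, -24, -32, -32, -128/5, -256/15, …
g: a_k = -3, -3, -12, -21, -57, -120, -291, …
Sym-product of L_f,L_g gives L₀ (≤ ord 1).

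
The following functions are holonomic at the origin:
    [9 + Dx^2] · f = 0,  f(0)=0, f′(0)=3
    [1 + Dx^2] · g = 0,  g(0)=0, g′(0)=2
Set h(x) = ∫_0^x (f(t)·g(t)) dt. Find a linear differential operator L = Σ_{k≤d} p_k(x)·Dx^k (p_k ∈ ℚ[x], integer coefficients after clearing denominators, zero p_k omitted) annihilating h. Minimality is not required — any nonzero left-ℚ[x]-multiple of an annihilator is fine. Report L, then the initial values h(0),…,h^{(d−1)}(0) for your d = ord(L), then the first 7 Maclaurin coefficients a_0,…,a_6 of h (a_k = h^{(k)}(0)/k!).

f: a_k = 0, 3, 0, -9/2, 0, 81/40, 0, …
g: a_k = 0, 2, 0, -1/3, 0, 1/60, 0, …
Sym-product of L_f,L_g gives L₀ (≤ ord 4).
Integrate: L := L₀·Dx.
L = 64·Dx + 20·Dx^3 + Dx^5  (order 5).
h: a_k = 0, 0, 0, 2, 0, -2, 0, …
ICs: h(0) = 0, h′(0) = 0, h′′(0) = 0, h′′′(0) = 12, h′′′′(0) = 0.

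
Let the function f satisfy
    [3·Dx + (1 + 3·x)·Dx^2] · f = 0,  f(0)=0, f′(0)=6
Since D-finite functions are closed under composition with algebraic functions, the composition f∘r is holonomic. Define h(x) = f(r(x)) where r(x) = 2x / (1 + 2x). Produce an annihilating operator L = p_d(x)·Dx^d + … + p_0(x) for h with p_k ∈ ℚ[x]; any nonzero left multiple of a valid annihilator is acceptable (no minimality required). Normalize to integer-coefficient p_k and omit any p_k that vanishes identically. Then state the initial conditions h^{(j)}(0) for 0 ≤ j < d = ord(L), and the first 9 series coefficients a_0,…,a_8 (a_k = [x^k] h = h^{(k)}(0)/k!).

f: a_k = 0, 6, -9, 18, -81/2, 486/5, -243, 4374/7, -6561/4, …
h₀=f(r): pull back L_f along r ⇒ L₀.
L = (10 + 32·x)·Dx + (1 + 10·x + 16·x^2)·Dx^2  (order 2).
h: a_k = 0, 12, -60, 336, -2040, 65472/5, -87360, 4194048/7, -4194240, …
ICs: h(0) = 0, h′(0) = 12.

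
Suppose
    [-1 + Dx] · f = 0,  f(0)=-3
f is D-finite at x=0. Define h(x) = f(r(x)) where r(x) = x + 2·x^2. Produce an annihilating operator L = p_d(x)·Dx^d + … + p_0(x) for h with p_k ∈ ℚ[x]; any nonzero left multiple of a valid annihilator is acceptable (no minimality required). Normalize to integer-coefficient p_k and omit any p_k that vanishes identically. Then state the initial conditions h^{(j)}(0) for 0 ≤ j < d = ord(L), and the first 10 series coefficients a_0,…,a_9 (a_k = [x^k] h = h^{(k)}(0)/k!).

L = (-1 - 4·x) + Dx  (order 1).
h: a_k = -3, -3, -15/2, -13/2, -73/8, -281/40, -1741/240, -1697/336, -57233/13440, -328753/120960, …
ICs: h(0) = -3.

f: a_k = -3, -3, -3/2, -1/2, -1/8, -1/40, -1/240, -1/1680, -1/13440, -1/120960, …
L₀ from L_f via x↦r, Dx↦r'^{-1}Dx.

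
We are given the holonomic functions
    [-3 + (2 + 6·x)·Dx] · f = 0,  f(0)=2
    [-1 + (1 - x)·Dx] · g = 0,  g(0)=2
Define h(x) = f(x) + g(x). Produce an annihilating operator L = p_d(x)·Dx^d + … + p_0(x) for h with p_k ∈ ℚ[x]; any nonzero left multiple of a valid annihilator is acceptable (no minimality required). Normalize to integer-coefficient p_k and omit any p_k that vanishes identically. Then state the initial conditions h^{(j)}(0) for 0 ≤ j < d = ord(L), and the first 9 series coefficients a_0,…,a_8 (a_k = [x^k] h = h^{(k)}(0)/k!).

L = (21 + 27·x) + (-17 - 30·x - 81·x^2)·Dx + (-2 + 14·x + 42·x^2 - 54·x^3)·Dx^2  (order 2).
h: a_k = 4, 5, -1/4, 43/8, -277/64, 1957/128, -14285/512, 74219/1024, -2781901/16384, …
ICs: h(0) = 4, h′(0) = 5.

f: a_k = 2, 3, -9/4, 27/8, -405/64, 1701/128, -15309/512, 72171/1024, -2814669/16384, …
g: a_k = 2, 2, 2, 2, 2, 2, 2, 2, 2, …
h₀=f+g: left-lcm gives L₀, ord ≤ 2.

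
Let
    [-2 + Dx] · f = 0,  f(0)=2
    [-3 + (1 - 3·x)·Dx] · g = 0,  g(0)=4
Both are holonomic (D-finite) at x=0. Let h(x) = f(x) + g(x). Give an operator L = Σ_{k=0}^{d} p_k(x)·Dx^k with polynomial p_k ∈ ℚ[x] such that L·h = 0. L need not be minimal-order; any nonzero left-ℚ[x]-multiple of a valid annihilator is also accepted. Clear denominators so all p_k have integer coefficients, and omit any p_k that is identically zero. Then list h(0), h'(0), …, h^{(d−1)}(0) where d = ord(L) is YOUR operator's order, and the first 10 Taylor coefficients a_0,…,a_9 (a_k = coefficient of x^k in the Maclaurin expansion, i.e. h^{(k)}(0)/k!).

L = (24 + 36·x) + (-14 - 24·x + 36·x^2)·Dx + (1 + 3·x - 18·x^2)·Dx^2  (order 2).
h: a_k = 6, 16, 40, 332/3, 976/3, 14588/15, 131228/45, 2755636/315, 8266864/315, 223205228/2835, …
ICs: h(0) = 6, h′(0) = 16.

f: a_k = 2, 4, 4, 8/3, 4/3, 8/15, 8/45, 16/315, 4/315, 8/2835, …
g: a_k = 4, 12, 36, 108, 324, 972, 2916, 8748, 26244, 78732, …
Sum ⇒ L₀ = lclm(L_f,L_g) in ℚ(x)⟨Dx⟩.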